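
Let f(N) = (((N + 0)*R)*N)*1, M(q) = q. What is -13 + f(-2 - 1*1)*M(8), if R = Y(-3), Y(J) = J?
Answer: -229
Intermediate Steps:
R = -3
f(N) = -3*N² (f(N) = (((N + 0)*(-3))*N)*1 = ((N*(-3))*N)*1 = ((-3*N)*N)*1 = -3*N²*1 = -3*N²)
-13 + f(-2 - 1*1)*M(8) = -13 - 3*(-2 - 1*1)²*8 = -13 - 3*(-2 - 1)²*8 = -13 - 3*(-3)²*8 = -13 - 3*9*8 = -13 - 27*8 = -13 - 216 = -229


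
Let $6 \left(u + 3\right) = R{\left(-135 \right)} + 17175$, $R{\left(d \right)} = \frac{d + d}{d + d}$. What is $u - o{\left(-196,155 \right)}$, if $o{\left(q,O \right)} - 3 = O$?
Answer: $\frac{8105}{3} \approx 2701.7$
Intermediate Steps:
$R{\left(d \right)} = 1$ ($R{\left(d \right)} = \frac{2 d}{2 d} = 2 d \frac{1}{2 d} = 1$)
$o{\left(q,O \right)} = 3 + O$
$u = \frac{8579}{3}$ ($u = -3 + \frac{1 + 17175}{6} = -3 + \frac{1}{6} \cdot 17176 = -3 + \frac{8588}{3} = \frac{8579}{3} \approx 2859.7$)
$u - o{\left(-196,155 \right)} = \frac{8579}{3} - \left(3 + 155\right) = \frac{8579}{3} - 158 = \frac{8105}{3}$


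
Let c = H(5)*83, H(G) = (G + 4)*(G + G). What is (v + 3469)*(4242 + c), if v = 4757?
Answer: 96342912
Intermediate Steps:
H(G) = 2*G*(4 + G) (H(G) = (4 + G)*(2*G) = 2*G*(4 + G))
c = 7470 (c = (2*5*(4 + 5))*83 = (2*5*9)*83 = 90*83 = 7470)
(v + 3469)*(4242 + c) = (4757 + 3469)*(4242 + 7470) = 8226*11712 = 96342912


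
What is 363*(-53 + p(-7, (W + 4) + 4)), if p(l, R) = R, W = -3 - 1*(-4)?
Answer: -15972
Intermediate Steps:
W = 1 (W = -3 + 4 = 1)
363*(-53 + p(-7, (W + 4) + 4)) = 363*(-53 + ((1 + 4) + 4)) = 363*(-53 + (5 + 4)) = 363*(-53 + 9) = 363*(-44) = -15972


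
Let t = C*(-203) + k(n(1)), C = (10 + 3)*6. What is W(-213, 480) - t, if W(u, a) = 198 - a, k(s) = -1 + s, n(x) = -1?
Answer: 15554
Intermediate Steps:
C = 78 (C = 13*6 = 78)
t = -15836 (t = 78*(-203) + (-1 - 1) = -15834 - 2 = -15836)
W(-213, 480) - t = (198 - 1*480) - 1*(-15836) = (198 - 480) + 15836 = -282 + 15836 = 15554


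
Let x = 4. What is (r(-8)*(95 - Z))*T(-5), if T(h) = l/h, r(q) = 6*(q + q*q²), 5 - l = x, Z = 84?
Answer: 6864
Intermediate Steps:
l = 1 (l = 5 - 1*4 = 5 - 4 = 1)
r(q) = 6*q + 6*q³ (r(q) = 6*(q + q³) = 6*q + 6*q³)
T(h) = 1/h
(r(-8)*(95 - Z))*T(-5) = ((6*(-8)*(1 + (-8)²))*(95 - 1*84))/(-5) = ((6*(-8)*(1 + 64))*(95 - 84))*(-⅕) = ((6*(-8)*65)*11)*(-⅕) = -3120*11*(-⅕) = -34320*(-⅕) = 6864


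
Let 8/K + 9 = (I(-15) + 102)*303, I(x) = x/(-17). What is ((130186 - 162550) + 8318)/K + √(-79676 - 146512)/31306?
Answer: -3184856631/34 + 3*I*√6283/15653 ≈ -9.3672e+7 + 0.015192*I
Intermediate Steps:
I(x) = -x/17 (I(x) = x*(-1/17) = -x/17)
K = 68/264897 (K = 8/(-9 + (-1/17*(-15) + 102)*303) = 8/(-9 + (15/17 + 102)*303) = 8/(-9 + (1749/17)*303) = 8/(-9 + 529947/17) = 8/(529794/17) = 8*(17/529794) = 68/264897 ≈ 0.00025670)
((130186 - 162550) + 8318)/K + √(-79676 - 146512)/31306 = ((130186 - 162550) + 8318)/(68/264897) + √(-79676 - 146512)/31306 = (-32364 + 8318)*(264897/68) + √(-226188)*(1/31306) = -24046*264897/68 + (6*I*√6283)*(1/31306) = -3184856631/34 + 3*I*√6283/15653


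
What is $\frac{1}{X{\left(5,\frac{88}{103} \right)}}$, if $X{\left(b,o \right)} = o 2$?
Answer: $\frac{103}{176} \approx 0.58523$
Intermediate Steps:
$X{\left(b,o \right)} = 2 o$
$\frac{1}{X{\left(5,\frac{88}{103} \right)}} = \frac{1}{2 \cdot \frac{88}{103}} = \frac{1}{\frac{176}{103}} = \frac{103}{176}$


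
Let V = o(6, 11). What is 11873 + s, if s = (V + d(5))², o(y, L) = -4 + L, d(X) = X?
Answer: 12017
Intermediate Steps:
V = 7 (V = -4 + 11 = 7)
s = 144 (s = (7 + 5)² = 12² = 144)
11873 + s = 11873 + 144 = 12017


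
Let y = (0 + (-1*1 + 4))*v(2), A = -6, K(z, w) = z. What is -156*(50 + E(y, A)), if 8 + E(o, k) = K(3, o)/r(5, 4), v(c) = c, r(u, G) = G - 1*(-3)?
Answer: -46332/7 ≈ -6618.9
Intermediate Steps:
r(u, G) = 3 + G (r(u, G) = G + 3 = 3 + G)
y = 6 (y = (0 + (-1*1 + 4))*2 = (0 + (-1 + 4))*2 = (0 + 3)*2 = 3*2 = 6)
E(o, k) = -53/7 (E(o, k) = -8 + 3/(3 + 4) = -8 + 3/7 = -53/7)
-156*(50 + E(y, A)) = -156*(50 - 53/7) = -156*297/7 = -46332/7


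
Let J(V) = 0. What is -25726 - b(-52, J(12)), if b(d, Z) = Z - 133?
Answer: -25593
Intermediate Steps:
b(d, Z) = -133 + Z
-25726 - b(-52, J(12)) = -25726 - (-133 + 0) = -25726 - 1*(-133) = -25726 + 133 = -25593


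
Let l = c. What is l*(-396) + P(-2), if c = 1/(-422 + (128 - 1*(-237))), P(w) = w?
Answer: 94/19 ≈ 4.9474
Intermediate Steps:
c = -1/57 (c = 1/(-422 + (128 + 237)) = 1/(-422 + 365) = 1/(-57) = -1/57 ≈ -0.017544)
l = -1/57 ≈ -0.017544
l*(-396) + P(-2) = -1/57*(-396) - 2 = 132/19 - 2 = 94/19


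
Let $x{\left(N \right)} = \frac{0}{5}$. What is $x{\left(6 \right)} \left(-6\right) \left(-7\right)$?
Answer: $0$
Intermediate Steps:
$x{\left(N \right)} = 0$ ($x{\left(N \right)} = 0 \cdot \frac{1}{5} = 0$)
$x{\left(6 \right)} \left(-6\right) \left(-7\right) = 0 \left(-6\right) \left(-7\right) = 0 \left(-7\right) = 0$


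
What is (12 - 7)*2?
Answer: 10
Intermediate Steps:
(12 - 7)*2 = 5*2 = 10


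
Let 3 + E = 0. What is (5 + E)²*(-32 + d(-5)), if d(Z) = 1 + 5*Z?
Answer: -224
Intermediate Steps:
E = -3 (E = -3 + 0 = -3)
(5 + E)²*(-32 + d(-5)) = (5 - 3)²*(-32 + (1 + 5*(-5))) = 2²*(-32 + (1 - 25)) = 4*(-32 - 24) = 4*(-56) = -224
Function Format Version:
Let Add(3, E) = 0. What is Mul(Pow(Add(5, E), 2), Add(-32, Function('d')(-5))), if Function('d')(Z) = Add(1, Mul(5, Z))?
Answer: -224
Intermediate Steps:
E = -3 (E = Add(-3, 0) = -3)
Mul(Pow(Add(5, E), 2), Add(-32, Function('d')(-5))) = Mul(Pow(Add(5, -3), 2), Add(-32, Add(1, Mul(5, -5)))) = Mul(Pow(2, 2), Add(-32, Add(1, -25))) = Mul(4, Add(-32, -24)) = Mul(4, -56) = -224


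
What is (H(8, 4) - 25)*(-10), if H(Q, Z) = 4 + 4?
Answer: 170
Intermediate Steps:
H(Q, Z) = 8
(H(8, 4) - 25)*(-10) = (8 - 25)*(-10) = -17*(-10) = 170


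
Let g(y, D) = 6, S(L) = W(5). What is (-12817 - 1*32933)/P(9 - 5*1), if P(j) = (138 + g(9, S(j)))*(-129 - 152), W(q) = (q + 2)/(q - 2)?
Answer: 7625/6744 ≈ 1.1306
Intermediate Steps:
W(q) = (2 + q)/(-2 + q)
S(L) = 7/3 (S(L) = (2 + 5)/(-2 + 5) = 7/3)
P(j) = -40464 (P(j) = (138 + 6)*(-129 - 152) = 144*(-281) = -40464)
(-12817 - 1*32933)/P(9 - 5*1) = (-12817 - 1*32933)/(-40464) = (-12817 - 32933)*(-1/40464) = -45750*(-1/40464) = 7625/6744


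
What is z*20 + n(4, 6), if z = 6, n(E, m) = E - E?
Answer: 120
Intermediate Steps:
n(E, m) = 0
z*20 + n(4, 6) = 6*20 + 0 = 120 + 0 = 120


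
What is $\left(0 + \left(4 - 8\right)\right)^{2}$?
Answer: $16$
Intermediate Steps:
$\left(0 + \left(4 - 8\right)\right)^{2} = \left(0 - 4\right)^{2} = \left(-4\right)^{2} = 16$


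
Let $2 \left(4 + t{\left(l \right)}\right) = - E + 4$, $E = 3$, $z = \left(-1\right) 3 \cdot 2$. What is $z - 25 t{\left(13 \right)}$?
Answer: $\frac{163}{2} \approx 81.5$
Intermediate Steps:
$z = -6$ ($z = \left(-3\right) 2 = -6$)
$t{\left(l \right)} = - \frac{7}{2}$ ($t{\left(l \right)} = -4 + \frac{\left(-1\right) 3 + 4}{2} = -4 + \frac{-3 + 4}{2} = -4 + \frac{1}{2} \cdot 1 = -4 + \frac{1}{2} = - \frac{7}{2}$)
$z - 25 t{\left(13 \right)} = -6 - - \frac{175}{2} = -6 + \frac{175}{2} = \frac{163}{2}$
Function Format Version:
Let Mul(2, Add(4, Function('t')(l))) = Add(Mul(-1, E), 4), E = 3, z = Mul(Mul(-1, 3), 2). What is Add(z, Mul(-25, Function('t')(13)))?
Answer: Rational(163, 2) ≈ 81.500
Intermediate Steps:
z = -6 (z = Mul(-3, 2) = -6)
Function('t')(l) = Rational(-7, 2) (Function('t')(l) = Add(-4, Mul(Rational(1, 2), Add(Mul(-1, 3), 4))) = Add(-4, Mul(Rational(1, 2), Add(-3, 4))) = Add(-4, Mul(Rational(1, 2), 1)) = Add(-4, Rational(1, 2)) = Rational(-7, 2))
Add(z, Mul(-25, Function('t')(13))) = Add(-6, Mul(-25, Rational(-7, 2))) = Add(-6, Rational(175, 2)) = Rational(163, 2)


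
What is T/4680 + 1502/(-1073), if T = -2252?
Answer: -2361439/1255410 ≈ -1.8810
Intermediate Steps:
T/4680 + 1502/(-1073) = -2252/4680 + 1502/(-1073) = -2252*1/4680 + 1502*(-1/1073) = -563/1170 - 1502/1073 = -2361439/1255410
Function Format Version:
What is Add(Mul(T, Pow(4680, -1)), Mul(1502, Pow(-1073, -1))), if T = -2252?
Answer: Rational(-2361439, 1255410) ≈ -1.8810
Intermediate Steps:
Add(Mul(T, Pow(4680, -1)), Mul(1502, Pow(-1073, -1))) = Add(Mul(-2252, Pow(4680, -1)), Mul(1502, Pow(-1073, -1))) = Add(Mul(-2252, Rational(1, 4680)), Mul(1502, Rational(-1, 1073))) = Add(Rational(-563, 1170), Rational(-1502, 1073)) = Rational(-2361439, 1255410)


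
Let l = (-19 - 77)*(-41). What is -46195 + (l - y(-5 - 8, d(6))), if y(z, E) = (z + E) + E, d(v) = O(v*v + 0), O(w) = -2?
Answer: -42242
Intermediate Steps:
d(v) = -2
l = 3936 (l = -96*(-41) = 3936)
y(z, E) = z + 2*E (y(z, E) = (E + z) + E = z + 2*E)
-46195 + (l - y(-5 - 8, d(6))) = -46195 + (3936 - ((-5 - 8) + 2*(-2))) = -46195 + (3936 - (-13 - 4)) = -46195 + (3936 - 1*(-17)) = -46195 + (3936 + 17) = -46195 + 3953 = -42242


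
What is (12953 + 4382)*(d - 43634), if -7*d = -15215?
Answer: -5031015705/7 ≈ -7.1872e+8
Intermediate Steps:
d = 15215/7 (d = -⅐*(-15215) = 15215/7 ≈ 2173.6)
(12953 + 4382)*(d - 43634) = (12953 + 4382)*(15215/7 - 43634) = 17335*(-290223/7) = -5031015705/7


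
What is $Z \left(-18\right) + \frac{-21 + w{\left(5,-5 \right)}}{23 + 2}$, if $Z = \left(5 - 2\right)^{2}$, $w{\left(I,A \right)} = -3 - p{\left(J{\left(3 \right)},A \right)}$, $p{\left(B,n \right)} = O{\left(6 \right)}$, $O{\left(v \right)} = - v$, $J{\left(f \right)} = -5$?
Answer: $- \frac{4068}{25} \approx -162.72$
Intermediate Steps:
$p{\left(B,n \right)} = -6$ ($p{\left(B,n \right)} = \left(-1\right) 6 = -6$)
$w{\left(I,A \right)} = 3$ ($w{\left(I,A \right)} = -3 - -6 = -3 + 6 = 3$)
$Z = 9$ ($Z = 3^{2} = 9$)
$Z \left(-18\right) + \frac{-21 + w{\left(5,-5 \right)}}{23 + 2} = 9 \left(-18\right) + \frac{-21 + 3}{23 + 2} = -162 - \frac{18}{25} = - \frac{4068}{25}$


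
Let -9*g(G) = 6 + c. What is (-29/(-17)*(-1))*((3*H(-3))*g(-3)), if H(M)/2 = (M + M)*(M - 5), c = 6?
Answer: 11136/17 ≈ 655.06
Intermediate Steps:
g(G) = -4/3 (g(G) = -(6 + 6)/9 = -1/9*12 = -4/3)
H(M) = 4*M*(-5 + M) (H(M) = 2*((M + M)*(M - 5)) = 2*((2*M)*(-5 + M)) = 2*(2*M*(-5 + M)) = 4*M*(-5 + M))
(-29/(-17)*(-1))*((3*H(-3))*g(-3)) = (-29/(-17)*(-1))*((3*(4*(-3)*(-5 - 3)))*(-4/3)) = (-29*(-1/17)*(-1))*((3*(4*(-3)*(-8)))*(-4/3)) = ((29/17)*(-1))*((3*96)*(-4/3)) = -8352*(-4)/(17*3) = -29/17*(-384) = 11136/17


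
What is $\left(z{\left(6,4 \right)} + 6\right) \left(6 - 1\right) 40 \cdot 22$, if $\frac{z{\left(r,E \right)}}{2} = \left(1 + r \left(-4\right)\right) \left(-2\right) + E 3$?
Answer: $536800$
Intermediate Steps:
$z{\left(r,E \right)} = -4 + 6 E + 16 r$ ($z{\left(r,E \right)} = 2 \left(\left(1 + r \left(-4\right)\right) \left(-2\right) + E 3\right) = 2 \left(\left(1 - 4 r\right) \left(-2\right) + 3 E\right) = 2 \left(\left(-2 + 8 r\right) + 3 E\right) = 2 \left(-2 + 3 E + 8 r\right) = -4 + 6 E + 16 r$)
$\left(z{\left(6,4 \right)} + 6\right) \left(6 - 1\right) 40 \cdot 22 = \left(\left(-4 + 6 \cdot 4 + 16 \cdot 6\right) + 6\right) \left(6 - 1\right) 40 \cdot 22 = \left(\left(-4 + 24 + 96\right) + 6\right) 5 \cdot 40 \cdot 22 = \left(116 + 6\right) 5 \cdot 40 \cdot 22 = 122 \cdot 5 \cdot 40 \cdot 22 = 610 \cdot 40 \cdot 22 = 24400 \cdot 22 = 536800$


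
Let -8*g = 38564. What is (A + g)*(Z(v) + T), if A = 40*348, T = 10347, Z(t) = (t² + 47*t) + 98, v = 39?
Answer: 251128001/2 ≈ 1.2556e+8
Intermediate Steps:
Z(t) = 98 + t² + 47*t
g = -9641/2 (g = -⅛*38564 = -9641/2 ≈ -4820.5)
A = 13920
(A + g)*(Z(v) + T) = (13920 - 9641/2)*((98 + 39² + 47*39) + 10347) = 18199*((98 + 1521 + 1833) + 10347)/2 = 18199*(3452 + 10347)/2 = (18199/2)*13799 = 251128001/2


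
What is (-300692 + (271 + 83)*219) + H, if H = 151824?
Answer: -71342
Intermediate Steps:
(-300692 + (271 + 83)*219) + H = (-300692 + (271 + 83)*219) + 151824 = (-300692 + 354*219) + 151824 = (-300692 + 77526) + 151824 = -223166 + 151824 = -71342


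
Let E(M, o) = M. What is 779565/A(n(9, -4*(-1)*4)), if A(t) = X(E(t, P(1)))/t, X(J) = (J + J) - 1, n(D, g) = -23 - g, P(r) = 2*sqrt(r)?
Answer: 30403035/79 ≈ 3.8485e+5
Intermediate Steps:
X(J) = -1 + 2*J (X(J) = 2*J - 1 = -1 + 2*J)
A(t) = (-1 + 2*t)/t
779565/A(n(9, -4*(-1)*4)) = 779565/(2 - 1/(-23 - (-4*(-1))*4)) = 779565/(2 - 1/(-23 - 4*4)) = 779565/(2 - 1/(-23 - 1*16)) = 779565/(2 - 1/(-23 - 16)) = 779565/(2 - 1/(-39)) = 779565/(2 - 1*(-1/39)) = 779565/(2 + 1/39) = 779565/(79/39) = 779565*(39/79) = 30403035/79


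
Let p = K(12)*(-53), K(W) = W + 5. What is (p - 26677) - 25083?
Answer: -52661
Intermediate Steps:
K(W) = 5 + W
p = -901 (p = (5 + 12)*(-53) = 17*(-53) = -901)
(p - 26677) - 25083 = (-901 - 26677) - 25083 = -27578 - 25083 = -52661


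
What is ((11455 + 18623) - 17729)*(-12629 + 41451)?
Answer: 355922878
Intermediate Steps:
((11455 + 18623) - 17729)*(-12629 + 41451) = (30078 - 17729)*28822 = 12349*28822 = 355922878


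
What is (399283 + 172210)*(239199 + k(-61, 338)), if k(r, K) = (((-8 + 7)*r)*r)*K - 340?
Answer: -582259356627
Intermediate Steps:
k(r, K) = -340 - K*r² (k(r, K) = ((-r)*r)*K - 340 = (-r²)*K - 340 = -K*r² - 340 = -340 - K*r²)
(399283 + 172210)*(239199 + k(-61, 338)) = (399283 + 172210)*(239199 + (-340 - 1*338*(-61)²)) = 571493*(239199 + (-340 - 1*338*3721)) = 571493*(239199 + (-340 - 1257698)) = 571493*(239199 - 1258038) = 571493*(-1018839) = -582259356627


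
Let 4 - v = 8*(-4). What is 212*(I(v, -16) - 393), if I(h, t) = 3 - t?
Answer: -79288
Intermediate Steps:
v = 36 (v = 4 - 8*(-4) = 4 - 1*(-32) = 4 + 32 = 36)
212*(I(v, -16) - 393) = 212*((3 - 1*(-16)) - 393) = 212*((3 + 16) - 393) = 212*(19 - 393) = 212*(-374) = -79288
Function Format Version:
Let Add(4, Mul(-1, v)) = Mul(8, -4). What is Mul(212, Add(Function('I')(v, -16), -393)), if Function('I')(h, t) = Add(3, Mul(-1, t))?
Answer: -79288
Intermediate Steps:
v = 36 (v = Add(4, Mul(-1, Mul(8, -4))) = Add(4, Mul(-1, -32)) = Add(4, 32) = 36)
Mul(212, Add(Function('I')(v, -16), -393)) = Mul(212, Add(Add(3, Mul(-1, -16)), -393)) = Mul(212, Add(Add(3, 16), -393)) = Mul(212, Add(19, -393)) = Mul(212, -374) = -79288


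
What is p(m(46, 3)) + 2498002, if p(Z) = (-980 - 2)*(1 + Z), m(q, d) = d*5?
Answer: 2482290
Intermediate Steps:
m(q, d) = 5*d
p(Z) = -982 - 982*Z (p(Z) = -982*(1 + Z) = -982 - 982*Z)
p(m(46, 3)) + 2498002 = (-982 - 4910*3) + 2498002 = (-982 - 982*15) + 2498002 = (-982 - 14730) + 2498002 = -15712 + 2498002 = 2482290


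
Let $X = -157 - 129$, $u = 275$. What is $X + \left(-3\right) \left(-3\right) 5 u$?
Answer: $12089$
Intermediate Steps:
$X = -286$ ($X = -157 - 129 = -286$)
$X + \left(-3\right) \left(-3\right) 5 u = -286 + \left(-3\right) \left(-3\right) 5 \cdot 275 = -286 + 9 \cdot 5 \cdot 275 = -286 + 45 \cdot 275 = -286 + 12375 = 12089$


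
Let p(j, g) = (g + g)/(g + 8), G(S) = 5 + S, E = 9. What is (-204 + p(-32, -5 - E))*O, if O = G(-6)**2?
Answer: -598/3 ≈ -199.33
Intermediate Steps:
p(j, g) = 2*g/(8 + g) (p(j, g) = (2*g)/(8 + g) = 2*g/(8 + g))
O = 1 (O = (5 - 6)**2 = (-1)**2 = 1)
(-204 + p(-32, -5 - E))*O = (-204 + 2*(-5 - 1*9)/(8 + (-5 - 1*9)))*1 = (-204 + 2*(-5 - 9)/(8 + (-5 - 9)))*1 = (-204 + 2*(-14)/(8 - 14))*1 = (-204 + 2*(-14)/(-6))*1 = (-204 + 2*(-14)*(-1/6))*1 = (-204 + 14/3)*1 = -598/3*1 = -598/3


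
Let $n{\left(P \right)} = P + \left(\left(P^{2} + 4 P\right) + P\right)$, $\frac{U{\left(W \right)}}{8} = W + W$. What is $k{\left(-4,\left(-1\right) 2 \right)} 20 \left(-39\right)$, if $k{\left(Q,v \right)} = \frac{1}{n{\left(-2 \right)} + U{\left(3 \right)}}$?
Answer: $- \frac{39}{2} \approx -19.5$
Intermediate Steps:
$U{\left(W \right)} = 16 W$ ($U{\left(W \right)} = 8 \left(W + W\right) = 8 \cdot 2 W = 16 W$)
$n{\left(P \right)} = P^{2} + 6 P$ ($n{\left(P \right)} = P + \left(P^{2} + 5 P\right) = P^{2} + 6 P$)
$k{\left(Q,v \right)} = \frac{1}{40}$ ($k{\left(Q,v \right)} = \frac{1}{- 2 \left(6 - 2\right) + 16 \cdot 3} = \frac{1}{\left(-2\right) 4 + 48} = \frac{1}{-8 + 48} = \frac{1}{40}$)
$k{\left(-4,\left(-1\right) 2 \right)} 20 \left(-39\right) = \frac{1}{40} \cdot 20 \left(-39\right) = \frac{1}{2} \left(-39\right) = - \frac{39}{2}$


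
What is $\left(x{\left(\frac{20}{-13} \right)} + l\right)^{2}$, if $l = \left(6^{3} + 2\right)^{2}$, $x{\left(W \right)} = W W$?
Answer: $\frac{64512317185936}{28561} \approx 2.2588 \cdot 10^{9}$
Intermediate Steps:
$x{\left(W \right)} = W^{2}$
$l = 47524$ ($l = \left(216 + 2\right)^{2} = 218^{2} = 47524$)
$\left(x{\left(\frac{20}{-13} \right)} + l\right)^{2} = \left(\left(\frac{20}{-13}\right)^{2} + 47524\right)^{2} = \left(\left(20 \left(- \frac{1}{13}\right)\right)^{2} + 47524\right)^{2} = \left(\left(- \frac{20}{13}\right)^{2} + 47524\right)^{2} = \left(\frac{400}{169} + 47524\right)^{2} = \left(\frac{8031956}{169}\right)^{2} = \frac{64512317185936}{28561}$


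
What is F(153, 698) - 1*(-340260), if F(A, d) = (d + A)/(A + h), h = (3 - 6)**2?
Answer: 55122971/162 ≈ 3.4027e+5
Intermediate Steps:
h = 9 (h = (-3)**2 = 9)
F(A, d) = (A + d)/(9 + A) (F(A, d) = (d + A)/(A + 9) = (A + d)/(9 + A))
F(153, 698) - 1*(-340260) = (153 + 698)/(9 + 153) - 1*(-340260) = 851/162 + 340260 = 55122971/162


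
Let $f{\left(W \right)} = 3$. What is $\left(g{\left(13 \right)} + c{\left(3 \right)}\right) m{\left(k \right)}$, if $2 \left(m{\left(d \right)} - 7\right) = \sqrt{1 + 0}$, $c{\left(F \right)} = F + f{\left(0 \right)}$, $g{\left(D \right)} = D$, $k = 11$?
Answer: $\frac{285}{2} \approx 142.5$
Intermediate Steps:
$c{\left(F \right)} = 3 + F$ ($c{\left(F \right)} = F + 3 = 3 + F$)
$m{\left(d \right)} = \frac{15}{2}$ ($m{\left(d \right)} = 7 + \frac{\sqrt{1 + 0}}{2} = 7 + \frac{\sqrt{1}}{2} = 7 + \frac{1}{2} \cdot 1 = 7 + \frac{1}{2} = \frac{15}{2}$)
$\left(g{\left(13 \right)} + c{\left(3 \right)}\right) m{\left(k \right)} = \left(13 + \left(3 + 3\right)\right) \frac{15}{2} = \left(13 + 6\right) \frac{15}{2} = 19 \cdot \frac{15}{2} = \frac{285}{2}$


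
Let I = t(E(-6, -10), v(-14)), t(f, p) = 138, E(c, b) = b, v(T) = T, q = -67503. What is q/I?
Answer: -22501/46 ≈ -489.15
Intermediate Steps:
I = 138
q/I = -67503/138 = -67503*1/138 = -22501/46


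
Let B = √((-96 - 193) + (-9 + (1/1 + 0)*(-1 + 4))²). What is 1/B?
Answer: -I*√253/253 ≈ -0.062869*I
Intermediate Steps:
B = I*√253 (B = √(-289 + (-9 + (1 + 0)*3)²) = √(-289 + (-9 + 1*3)²) = √(-289 + (-9 + 3)²) = √(-289 + (-6)²) = √(-289 + 36) = √(-253) = I*√253 ≈ 15.906*I)
1/B = 1/(I*√253) = -I*√253/253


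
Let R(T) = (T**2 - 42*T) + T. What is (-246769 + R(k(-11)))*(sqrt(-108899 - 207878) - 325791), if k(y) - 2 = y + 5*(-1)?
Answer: 80144260209 - 245999*I*sqrt(316777) ≈ 8.0144e+10 - 1.3846e+8*I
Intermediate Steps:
k(y) = -3 + y (k(y) = 2 + (y + 5*(-1)) = 2 + (y - 5) = 2 + (-5 + y) = -3 + y)
R(T) = T**2 - 41*T
(-246769 + R(k(-11)))*(sqrt(-108899 - 207878) - 325791) = (-246769 + (-3 - 11)*(-41 + (-3 - 11)))*(sqrt(-108899 - 207878) - 325791) = (-246769 - 14*(-41 - 14))*(sqrt(-316777) - 325791) = (-246769 - 14*(-55))*(I*sqrt(316777) - 325791) = (-246769 + 770)*(-325791 + I*sqrt(316777)) = -245999*(-325791 + I*sqrt(316777)) = 80144260209 - 245999*I*sqrt(316777)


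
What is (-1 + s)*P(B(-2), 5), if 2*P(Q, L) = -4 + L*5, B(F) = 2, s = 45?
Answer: 462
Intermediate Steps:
P(Q, L) = -2 + 5*L/2 (P(Q, L) = (-4 + L*5)/2 = (-4 + 5*L)/2 = -2 + 5*L/2)
(-1 + s)*P(B(-2), 5) = (-1 + 45)*(-2 + (5/2)*5) = 44*(-2 + 25/2) = 44*(21/2) = 462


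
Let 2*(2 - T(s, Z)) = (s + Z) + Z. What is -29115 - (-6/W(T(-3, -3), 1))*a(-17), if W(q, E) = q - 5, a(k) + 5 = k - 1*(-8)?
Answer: -29171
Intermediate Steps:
a(k) = 3 + k (a(k) = -5 + (k - 1*(-8)) = -5 + (k + 8) = -5 + (8 + k) = 3 + k)
T(s, Z) = 2 - Z - s/2 (T(s, Z) = 2 - ((s + Z) + Z)/2 = 2 - ((Z + s) + Z)/2 = 2 - (s + 2*Z)/2 = 2 + (-Z - s/2) = 2 - Z - s/2)
W(q, E) = -5 + q
-29115 - (-6/W(T(-3, -3), 1))*a(-17) = -29115 - (-6/(-5 + (2 - 1*(-3) - 1/2*(-3))))*(3 - 17) = -29115 - (-6/(-5 + (2 + 3 + 3/2)))*(-14) = -29115 - (-6/(-5 + 13/2))*(-14) = -29115 - (-6/3/2)*(-14) = -29115 - (-6*2/3)*(-14) = -29115 - (-4)*(-14) = -29115 - 1*56 = -29115 - 56 = -29171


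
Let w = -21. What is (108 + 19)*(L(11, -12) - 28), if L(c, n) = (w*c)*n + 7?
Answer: 349377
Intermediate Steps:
L(c, n) = 7 - 21*c*n (L(c, n) = (-21*c)*n + 7 = -21*c*n + 7 = 7 - 21*c*n)
(108 + 19)*(L(11, -12) - 28) = (108 + 19)*((7 - 21*11*(-12)) - 28) = 127*((7 + 2772) - 28) = 127*(2779 - 28) = 127*2751 = 349377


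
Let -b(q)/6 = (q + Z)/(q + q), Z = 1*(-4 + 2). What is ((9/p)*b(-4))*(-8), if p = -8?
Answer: -81/2 ≈ -40.500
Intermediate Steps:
Z = -2 (Z = 1*(-2) = -2)
b(q) = -3*(-2 + q)/q (b(q) = -6*(q - 2)/(q + q) = -6*(-2 + q)/(2*q) = -6*(-2 + q)*1/(2*q) = -3*(-2 + q)/q)
((9/p)*b(-4))*(-8) = ((9/(-8))*(-3 + 6/(-4)))*(-8) = ((9*(-⅛))*(-3 + 6*(-¼)))*(-8) = -9*(-3 - 3/2)/8*(-8) = -9/8*(-9/2)*(-8) = (81/16)*(-8) = -81/2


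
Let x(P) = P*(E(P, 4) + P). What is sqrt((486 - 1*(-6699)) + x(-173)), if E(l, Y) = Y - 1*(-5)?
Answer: 31*sqrt(37) ≈ 188.57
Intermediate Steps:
E(l, Y) = 5 + Y (E(l, Y) = Y + 5 = 5 + Y)
x(P) = P*(9 + P) (x(P) = P*((5 + 4) + P) = P*(9 + P))
sqrt((486 - 1*(-6699)) + x(-173)) = sqrt((486 - 1*(-6699)) - 173*(9 - 173)) = sqrt((486 + 6699) - 173*(-164)) = sqrt(7185 + 28372) = sqrt(35557) = 31*sqrt(37)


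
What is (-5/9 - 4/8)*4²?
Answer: -152/9 ≈ -16.889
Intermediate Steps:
(-5/9 - 4/8)*4² = (-5*⅑ - 4*⅛)*16 = (-5/9 - ½)*16 = -19/18*16 = -152/9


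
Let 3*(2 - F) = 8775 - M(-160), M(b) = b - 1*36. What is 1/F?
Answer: -3/8965 ≈ -0.00033463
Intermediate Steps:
M(b) = -36 + b (M(b) = b - 36 = -36 + b)
F = -8965/3 (F = 2 - (8775 - (-36 - 160))/3 = 2 - (8775 - 1*(-196))/3 = 2 - (8775 + 196)/3 = 2 - ⅓*8971 = 2 - 8971/3 = -8965/3 ≈ -2988.3)
1/F = 1/(-8965/3) = -3/8965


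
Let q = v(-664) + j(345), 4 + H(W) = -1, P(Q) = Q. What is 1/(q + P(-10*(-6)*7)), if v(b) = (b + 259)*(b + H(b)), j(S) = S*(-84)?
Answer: 1/242385 ≈ 4.1257e-6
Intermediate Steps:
H(W) = -5 (H(W) = -4 - 1 = -5)
j(S) = -84*S
v(b) = (-5 + b)*(259 + b) (v(b) = (b + 259)*(b - 5) = (259 + b)*(-5 + b) = (-5 + b)*(259 + b))
q = 241965 (q = (-1295 + (-664)**2 + 254*(-664)) - 84*345 = (-1295 + 440896 - 168656) - 28980 = 270945 - 28980 = 241965)
1/(q + P(-10*(-6)*7)) = 1/(241965 - 10*(-6)*7) = 1/(241965 + 60*7) = 1/(241965 + 420) = 1/242385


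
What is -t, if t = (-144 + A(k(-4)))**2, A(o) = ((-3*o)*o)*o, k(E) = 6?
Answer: -627264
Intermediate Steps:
A(o) = -3*o**3 (A(o) = (-3*o**2)*o = -3*o**3)
t = 627264 (t = (-144 - 3*6**3)**2 = (-144 - 3*216)**2 = (-144 - 648)**2 = (-792)**2 = 627264)
-t = -1*627264 = -627264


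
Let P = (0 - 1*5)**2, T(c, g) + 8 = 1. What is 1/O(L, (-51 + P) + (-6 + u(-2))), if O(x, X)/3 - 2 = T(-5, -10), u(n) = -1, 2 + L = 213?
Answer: -1/15 ≈ -0.066667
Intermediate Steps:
L = 211 (L = -2 + 213 = 211)
T(c, g) = -7 (T(c, g) = -8 + 1 = -7)
P = 25 (P = (0 - 5)**2 = (-5)**2 = 25)
O(x, X) = -15 (O(x, X) = 6 + 3*(-7) = 6 - 21 = -15)
1/O(L, (-51 + P) + (-6 + u(-2))) = 1/(-15) = -1/15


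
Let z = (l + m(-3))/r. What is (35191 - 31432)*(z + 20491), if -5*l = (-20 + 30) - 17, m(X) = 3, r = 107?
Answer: 41208815613/535 ≈ 7.7026e+7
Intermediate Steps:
l = 7/5 (l = -((-20 + 30) - 17)/5 = -(10 - 17)/5 = -⅕*(-7) = 7/5 ≈ 1.4000)
z = 22/535 (z = (7/5 + 3)/107 = (22/5)*(1/107) = 22/535 ≈ 0.041121)
(35191 - 31432)*(z + 20491) = (35191 - 31432)*(22/535 + 20491) = 3759*(10962707/535) = 41208815613/535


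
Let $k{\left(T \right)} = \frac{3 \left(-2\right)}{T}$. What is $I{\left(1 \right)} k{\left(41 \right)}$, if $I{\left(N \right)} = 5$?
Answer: $- \frac{30}{41} \approx -0.73171$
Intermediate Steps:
$k{\left(T \right)} = - \frac{6}{T}$
$I{\left(1 \right)} k{\left(41 \right)} = 5 \left(- \frac{6}{41}\right) = - \frac{30}{41}$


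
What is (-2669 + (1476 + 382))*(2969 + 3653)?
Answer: -5370442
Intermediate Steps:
(-2669 + (1476 + 382))*(2969 + 3653) = (-2669 + 1858)*6622 = -811*6622 = -5370442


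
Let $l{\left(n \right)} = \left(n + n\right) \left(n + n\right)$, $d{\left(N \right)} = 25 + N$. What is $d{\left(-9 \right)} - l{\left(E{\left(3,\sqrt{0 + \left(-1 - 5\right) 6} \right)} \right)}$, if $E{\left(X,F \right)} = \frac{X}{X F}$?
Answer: $\frac{145}{9} \approx 16.111$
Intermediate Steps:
$E{\left(X,F \right)} = \frac{1}{F}$ ($E{\left(X,F \right)} = \frac{X}{F X} = X \frac{1}{F X} = \frac{1}{F}$)
$l{\left(n \right)} = 4 n^{2}$ ($l{\left(n \right)} = 2 n 2 n = 4 n^{2}$)
$d{\left(-9 \right)} - l{\left(E{\left(3,\sqrt{0 + \left(-1 - 5\right) 6} \right)} \right)} = \left(25 - 9\right) - 4 \left(\frac{1}{\sqrt{0 + \left(-1 - 5\right) 6}}\right)^{2} = 16 - 4 \left(\frac{1}{\sqrt{0 - 36}}\right)^{2} = 16 - 4 \left(\frac{1}{\sqrt{-36}}\right)^{2} = 16 - 4 \left(\frac{1}{6 i}\right)^{2} = 16 - 4 \left(- \frac{i}{6}\right)^{2} = 16 - 4 \left(- \frac{1}{36}\right) = 16 - - \frac{1}{9} = 16 + \frac{1}{9} = \frac{145}{9}$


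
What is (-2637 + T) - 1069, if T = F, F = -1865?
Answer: -5571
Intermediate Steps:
T = -1865
(-2637 + T) - 1069 = (-2637 - 1865) - 1069 = -4502 - 1069 = -5571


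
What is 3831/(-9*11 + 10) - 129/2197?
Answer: -8428188/195533 ≈ -43.104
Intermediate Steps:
3831/(-9*11 + 10) - 129/2197 = 3831/(-99 + 10) - 129*1/2197 = 3831/(-89) - 129/2197 = 3831*(-1/89) - 129/2197 = -3831/89 - 129/2197 = -8428188/195533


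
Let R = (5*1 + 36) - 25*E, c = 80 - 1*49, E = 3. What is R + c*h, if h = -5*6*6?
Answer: -5614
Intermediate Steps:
c = 31 (c = 80 - 49 = 31)
h = -180 (h = -30*6 = -180)
R = -34 (R = (5*1 + 36) - 25*3 = (5 + 36) - 75 = 41 - 75 = -34)
R + c*h = -34 + 31*(-180) = -34 - 5580 = -5614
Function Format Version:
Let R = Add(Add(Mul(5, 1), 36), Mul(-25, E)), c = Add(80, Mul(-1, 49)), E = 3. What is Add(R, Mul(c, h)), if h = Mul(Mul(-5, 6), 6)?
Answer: -5614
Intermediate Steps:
c = 31 (c = Add(80, -49) = 31)
h = -180 (h = Mul(-30, 6) = -180)
R = -34 (R = Add(Add(Mul(5, 1), 36), Mul(-25, 3)) = Add(Add(5, 36), -75) = Add(41, -75) = -34)
Add(R, Mul(c, h)) = Add(-34, Mul(31, -180)) = Add(-34, -5580) = -5614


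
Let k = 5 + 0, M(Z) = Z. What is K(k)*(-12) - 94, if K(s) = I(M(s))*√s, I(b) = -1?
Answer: -94 + 12*√5 ≈ -67.167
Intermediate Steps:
k = 5
K(s) = -√s
K(k)*(-12) - 94 = -√5*(-12) - 94 = 12*√5 - 94 = -94 + 12*√5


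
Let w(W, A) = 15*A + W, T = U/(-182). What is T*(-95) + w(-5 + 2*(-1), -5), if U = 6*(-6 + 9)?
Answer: -6607/91 ≈ -72.604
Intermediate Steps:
U = 18 (U = 6*3 = 18)
T = -9/91 (T = 18/(-182) = 18*(-1/182) = -9/91 ≈ -0.098901)
w(W, A) = W + 15*A
T*(-95) + w(-5 + 2*(-1), -5) = -9/91*(-95) + ((-5 + 2*(-1)) + 15*(-5)) = 855/91 + ((-5 - 2) - 75) = 855/91 + (-7 - 75) = 855/91 - 82 = -6607/91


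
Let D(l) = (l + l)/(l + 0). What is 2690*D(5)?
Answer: 5380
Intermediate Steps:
D(l) = 2 (D(l) = (2*l)/l = 2)
2690*D(5) = 2690*2 = 5380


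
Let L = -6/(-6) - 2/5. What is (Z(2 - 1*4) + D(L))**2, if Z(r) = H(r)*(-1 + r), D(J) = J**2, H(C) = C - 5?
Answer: 285156/625 ≈ 456.25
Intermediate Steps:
L = 3/5 (L = -6*(-1/6) - 2*1/5 = 1 - 2/5 = 3/5 ≈ 0.60000)
H(C) = -5 + C
Z(r) = (-1 + r)*(-5 + r) (Z(r) = (-5 + r)*(-1 + r) = (-1 + r)*(-5 + r))
(Z(2 - 1*4) + D(L))**2 = ((-1 + (2 - 1*4))*(-5 + (2 - 1*4)) + (3/5)**2)**2 = ((-1 + (2 - 4))*(-5 + (2 - 4)) + 9/25)**2 = ((-1 - 2)*(-5 - 2) + 9/25)**2 = (-3*(-7) + 9/25)**2 = (21 + 9/25)**2 = (534/25)**2 = 285156/625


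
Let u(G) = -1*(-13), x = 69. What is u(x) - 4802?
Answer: -4789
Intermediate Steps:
u(G) = 13
u(x) - 4802 = 13 - 4802 = -4789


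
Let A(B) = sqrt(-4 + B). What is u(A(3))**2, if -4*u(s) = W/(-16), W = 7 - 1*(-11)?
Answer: 81/1024 ≈ 0.079102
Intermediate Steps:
W = 18 (W = 7 + 11 = 18)
u(s) = 9/32 (u(s) = -9/(2*(-16)) = -9*(-1)/(2*16) = -1/4*(-9/8) = 9/32)
u(A(3))**2 = (9/32)**2 = 81/1024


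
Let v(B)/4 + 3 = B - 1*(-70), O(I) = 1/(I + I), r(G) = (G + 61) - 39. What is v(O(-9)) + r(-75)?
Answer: 1933/9 ≈ 214.78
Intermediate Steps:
r(G) = 22 + G (r(G) = (61 + G) - 39 = 22 + G)
O(I) = 1/(2*I)
v(B) = 268 + 4*B (v(B) = -12 + 4*(B - 1*(-70)) = -12 + 4*(B + 70) = -12 + 4*(70 + B) = -12 + (280 + 4*B) = 268 + 4*B)
v(O(-9)) + r(-75) = (268 + 4*((½)/(-9))) + (22 - 75) = (268 + 4*((½)*(-⅑))) - 53 = (268 + 4*(-1/18)) - 53 = (268 - 2/9) - 53 = 2410/9 - 53 = 1933/9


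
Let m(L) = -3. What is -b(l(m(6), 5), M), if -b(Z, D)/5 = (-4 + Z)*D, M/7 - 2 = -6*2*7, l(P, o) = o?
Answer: -2870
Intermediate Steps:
M = -574 (M = 14 + 7*(-6*2*7) = 14 + 7*(-12*7) = 14 + 7*(-84) = 14 - 588 = -574)
b(Z, D) = -5*D*(-4 + Z) (b(Z, D) = -5*(-4 + Z)*D = -5*D*(-4 + Z))
-b(l(m(6), 5), M) = -5*(-574)*(4 - 1*5) = -5*(-574)*(4 - 5) = -5*(-574)*(-1) = -1*2870 = -2870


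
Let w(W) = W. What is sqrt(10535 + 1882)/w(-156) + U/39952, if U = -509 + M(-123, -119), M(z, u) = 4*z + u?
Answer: -70/2497 - sqrt(12417)/156 ≈ -0.74234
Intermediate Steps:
M(z, u) = u + 4*z
U = -1120 (U = -509 + (-119 + 4*(-123)) = -509 + (-119 - 492) = -509 - 611 = -1120)
sqrt(10535 + 1882)/w(-156) + U/39952 = sqrt(10535 + 1882)/(-156) - 1120/39952 = sqrt(12417)*(-1/156) - 1120*1/39952 = -sqrt(12417)/156 - 70/2497 = -70/2497 - sqrt(12417)/156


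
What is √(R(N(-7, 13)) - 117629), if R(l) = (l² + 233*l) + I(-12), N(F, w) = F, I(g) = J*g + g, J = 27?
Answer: 3*I*√13283 ≈ 345.76*I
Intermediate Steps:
I(g) = 28*g (I(g) = 27*g + g = 28*g)
R(l) = -336 + l² + 233*l (R(l) = (l² + 233*l) + 28*(-12) = (l² + 233*l) - 336 = -336 + l² + 233*l)
√(R(N(-7, 13)) - 117629) = √((-336 + (-7)² + 233*(-7)) - 117629) = √((-336 + 49 - 1631) - 117629) = √(-1918 - 117629) = √(-119547) = 3*I*√13283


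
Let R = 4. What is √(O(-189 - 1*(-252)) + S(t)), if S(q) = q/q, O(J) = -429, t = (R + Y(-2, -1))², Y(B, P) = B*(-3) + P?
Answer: 2*I*√107 ≈ 20.688*I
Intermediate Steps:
Y(B, P) = P - 3*B (Y(B, P) = -3*B + P = P - 3*B)
t = 81 (t = (4 + (-1 - 3*(-2)))² = (4 + (-1 + 6))² = (4 + 5)² = 9² = 81)
S(q) = 1
√(O(-189 - 1*(-252)) + S(t)) = √(-429 + 1) = √(-428) = 2*I*√107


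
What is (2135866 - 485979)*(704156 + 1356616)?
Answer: 3400040932764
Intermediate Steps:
(2135866 - 485979)*(704156 + 1356616) = 1649887*2060772 = 3400040932764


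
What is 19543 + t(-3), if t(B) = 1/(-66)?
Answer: 1289837/66 ≈ 19543.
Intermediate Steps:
t(B) = -1/66
19543 + t(-3) = 19543 - 1/66 = 1289837/66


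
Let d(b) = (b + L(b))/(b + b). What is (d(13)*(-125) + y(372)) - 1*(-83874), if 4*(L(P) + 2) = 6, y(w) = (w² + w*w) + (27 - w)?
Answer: 18732319/52 ≈ 3.6024e+5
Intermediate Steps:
y(w) = 27 - w + 2*w² (y(w) = (w² + w²) + (27 - w) = 2*w² + (27 - w) = 27 - w + 2*w²)
L(P) = -½ (L(P) = -2 + (¼)*6 = -2 + 3/2 = -½)
d(b) = (-½ + b)/(2*b) (d(b) = (b - ½)/(b + b) = (-½ + b)/((2*b)) = (-½ + b)*(1/(2*b)) = (-½ + b)/(2*b))
(d(13)*(-125) + y(372)) - 1*(-83874) = (((¼)*(-1 + 2*13)/13)*(-125) + (27 - 1*372 + 2*372²)) - 1*(-83874) = (((¼)*(1/13)*(-1 + 26))*(-125) + (27 - 372 + 2*138384)) + 83874 = (((¼)*(1/13)*25)*(-125) + (27 - 372 + 276768)) + 83874 = ((25/52)*(-125) + 276423) + 83874 = (-3125/52 + 276423) + 83874 = 14370871/52 + 83874 = 18732319/52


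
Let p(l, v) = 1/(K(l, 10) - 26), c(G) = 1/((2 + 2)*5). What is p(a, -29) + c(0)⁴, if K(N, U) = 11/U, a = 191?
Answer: -1599751/39840000 ≈ -0.040154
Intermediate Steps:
c(G) = 1/20 (c(G) = (⅕)/4 = (¼)*(⅕) = 1/20)
p(l, v) = -10/249 (p(l, v) = 1/(11/10 - 26) = 1/(-249/10) = -10/249)
p(a, -29) + c(0)⁴ = -10/249 + (1/20)⁴ = -10/249 + 1/160000 = -1599751/39840000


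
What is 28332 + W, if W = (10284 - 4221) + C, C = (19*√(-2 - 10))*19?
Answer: 34395 + 722*I*√3 ≈ 34395.0 + 1250.5*I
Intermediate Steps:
C = 722*I*√3 (C = (19*√(-12))*19 = (19*(2*I*√3))*19 = (38*I*√3)*19 = 722*I*√3 ≈ 1250.5*I)
W = 6063 + 722*I*√3 (W = (10284 - 4221) + 722*I*√3 = 6063 + 722*I*√3 ≈ 6063.0 + 1250.5*I)
28332 + W = 28332 + (6063 + 722*I*√3) = 34395 + 722*I*√3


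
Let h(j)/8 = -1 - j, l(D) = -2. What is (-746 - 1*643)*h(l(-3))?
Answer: -11112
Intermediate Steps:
h(j) = -8 - 8*j (h(j) = 8*(-1 - j) = -8 - 8*j)
(-746 - 1*643)*h(l(-3)) = (-746 - 1*643)*(-8 - 8*(-2)) = (-746 - 643)*(-8 + 16) = -1389*8 = -11112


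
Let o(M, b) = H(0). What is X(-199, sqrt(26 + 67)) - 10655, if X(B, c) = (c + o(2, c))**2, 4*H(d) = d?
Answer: -10562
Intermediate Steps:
H(d) = d/4
o(M, b) = 0 (o(M, b) = (1/4)*0 = 0)
X(B, c) = c**2 (X(B, c) = (c + 0)**2 = c**2)
X(-199, sqrt(26 + 67)) - 10655 = (sqrt(26 + 67))**2 - 10655 = (sqrt(93))**2 - 10655 = 93 - 10655 = -10562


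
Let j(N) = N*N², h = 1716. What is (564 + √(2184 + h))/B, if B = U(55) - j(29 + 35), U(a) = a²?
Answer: -188/86373 - 10*√39/259119 ≈ -0.0024176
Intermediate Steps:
j(N) = N³
B = -259119 (B = 55² - (29 + 35)³ = 3025 - 1*64³ = 3025 - 1*262144 = 3025 - 262144 = -259119)
(564 + √(2184 + h))/B = (564 + √(2184 + 1716))/(-259119) = (564 + √3900)*(-1/259119) = (564 + 10*√39)*(-1/259119) = -188/86373 - 10*√39/259119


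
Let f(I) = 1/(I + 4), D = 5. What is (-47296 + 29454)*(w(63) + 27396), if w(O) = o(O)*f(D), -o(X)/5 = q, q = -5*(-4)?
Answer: -4397410688/9 ≈ -4.8860e+8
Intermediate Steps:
q = 20
o(X) = -100 (o(X) = -5*20 = -100)
f(I) = 1/(4 + I)
w(O) = -100/9 (w(O) = -100/(4 + 5) = -100/9)
(-47296 + 29454)*(w(63) + 27396) = (-47296 + 29454)*(-100/9 + 27396) = -17842*246464/9 = -4397410688/9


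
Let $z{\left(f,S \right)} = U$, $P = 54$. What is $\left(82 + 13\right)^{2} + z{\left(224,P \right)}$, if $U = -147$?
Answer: $8878$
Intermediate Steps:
$z{\left(f,S \right)} = -147$
$\left(82 + 13\right)^{2} + z{\left(224,P \right)} = \left(82 + 13\right)^{2} - 147 = 95^{2} - 147 = 9025 - 147 = 8878$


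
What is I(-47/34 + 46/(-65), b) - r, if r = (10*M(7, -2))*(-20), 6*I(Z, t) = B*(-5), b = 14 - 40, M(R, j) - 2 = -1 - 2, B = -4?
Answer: -590/3 ≈ -196.67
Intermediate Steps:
M(R, j) = -1 (M(R, j) = 2 + (-1 - 2) = 2 - 3 = -1)
b = -26
I(Z, t) = 10/3 (I(Z, t) = (-4*(-5))/6 = (1/6)*20 = 10/3)
r = 200 (r = (10*(-1))*(-20) = -10*(-20) = 200)
I(-47/34 + 46/(-65), b) - r = 10/3 - 1*200 = 10/3 - 200 = -590/3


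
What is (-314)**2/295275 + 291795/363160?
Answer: 3484739771/3063773400 ≈ 1.1374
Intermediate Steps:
(-314)**2/295275 + 291795/363160 = 98596*(1/295275) + 291795*(1/363160) = 98596/295275 + 8337/10376 = 3484739771/3063773400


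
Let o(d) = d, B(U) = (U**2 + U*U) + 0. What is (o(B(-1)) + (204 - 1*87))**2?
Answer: 14161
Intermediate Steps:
B(U) = 2*U**2 (B(U) = (U**2 + U**2) + 0 = 2*U**2 + 0 = 2*U**2)
(o(B(-1)) + (204 - 1*87))**2 = (2*(-1)**2 + (204 - 1*87))**2 = (2*1 + (204 - 87))**2 = (2 + 117)**2 = 119**2 = 14161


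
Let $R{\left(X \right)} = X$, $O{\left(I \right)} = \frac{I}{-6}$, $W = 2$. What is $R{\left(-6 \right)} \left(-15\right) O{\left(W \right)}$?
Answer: $-30$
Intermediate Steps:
$O{\left(I \right)} = - \frac{I}{6}$ ($O{\left(I \right)} = I \left(- \frac{1}{6}\right) = - \frac{I}{6}$)
$R{\left(-6 \right)} \left(-15\right) O{\left(W \right)} = \left(-6\right) \left(-15\right) \left(\left(- \frac{1}{6}\right) 2\right) = 90 \left(- \frac{1}{3}\right) = -30$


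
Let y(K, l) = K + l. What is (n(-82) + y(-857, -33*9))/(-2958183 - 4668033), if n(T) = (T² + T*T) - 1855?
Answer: -803/586632 ≈ -0.0013688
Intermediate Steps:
n(T) = -1855 + 2*T² (n(T) = (T² + T²) - 1855 = 2*T² - 1855 = -1855 + 2*T²)
(n(-82) + y(-857, -33*9))/(-2958183 - 4668033) = ((-1855 + 2*(-82)²) + (-857 - 33*9))/(-2958183 - 4668033) = ((-1855 + 2*6724) + (-857 - 297))/(-7626216) = ((-1855 + 13448) - 1154)*(-1/7626216) = (11593 - 1154)*(-1/7626216) = 10439*(-1/7626216) = -803/586632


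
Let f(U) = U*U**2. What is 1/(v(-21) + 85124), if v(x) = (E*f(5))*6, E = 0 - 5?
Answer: 1/81374 ≈ 1.2289e-5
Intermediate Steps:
f(U) = U**3
E = -5
v(x) = -3750 (v(x) = -5*5**3*6 = -5*125*6 = -625*6 = -3750)
1/(v(-21) + 85124) = 1/(-3750 + 85124) = 1/81374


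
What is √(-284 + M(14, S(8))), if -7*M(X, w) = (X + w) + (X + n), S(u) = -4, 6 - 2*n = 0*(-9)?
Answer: I*√14105/7 ≈ 16.966*I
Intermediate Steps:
n = 3 (n = 3 - 0*(-9) = 3 - ½*0 = 3 + 0 = 3)
M(X, w) = -3/7 - 2*X/7 - w/7 (M(X, w) = -((X + w) + (X + 3))/7 = -((X + w) + (3 + X))/7 = -(3 + w + 2*X)/7 = -3/7 - 2*X/7 - w/7)
√(-284 + M(14, S(8))) = √(-284 + (-3/7 - 2/7*14 - ⅐*(-4))) = √(-284 + (-3/7 - 4 + 4/7)) = √(-284 - 27/7) = √(-2015/7) = I*√14105/7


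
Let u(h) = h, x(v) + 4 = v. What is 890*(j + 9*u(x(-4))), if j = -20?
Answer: -81880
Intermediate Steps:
x(v) = -4 + v
890*(j + 9*u(x(-4))) = 890*(-20 + 9*(-4 - 4)) = 890*(-20 + 9*(-8)) = 890*(-20 - 72) = 890*(-92) = -81880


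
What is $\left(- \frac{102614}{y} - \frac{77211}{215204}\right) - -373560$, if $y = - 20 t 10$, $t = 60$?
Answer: $\frac{120590053911407}{322806000} \approx 3.7357 \cdot 10^{5}$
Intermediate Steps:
$y = -12000$ ($y = \left(-20\right) 60 \cdot 10 = \left(-1200\right) 10 = -12000$)
$\left(- \frac{102614}{y} - \frac{77211}{215204}\right) - -373560 = \left(- \frac{102614}{-12000} - \frac{77211}{215204}\right) - -373560 = \left(\left(-102614\right) \left(- \frac{1}{12000}\right) - \frac{77211}{215204}\right) + 373560 = \left(\frac{51307}{6000} - \frac{77211}{215204}\right) + 373560 = \frac{2644551407}{322806000} + 373560 = \frac{120590053911407}{322806000}$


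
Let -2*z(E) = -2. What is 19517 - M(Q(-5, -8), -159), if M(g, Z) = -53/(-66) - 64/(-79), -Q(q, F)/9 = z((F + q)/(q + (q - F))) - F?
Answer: 101753227/5214 ≈ 19515.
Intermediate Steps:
z(E) = 1 (z(E) = -1/2*(-2) = 1)
Q(q, F) = -9 + 9*F (Q(q, F) = -9*(1 - F) = -9 + 9*F)
M(g, Z) = 8411/5214 (M(g, Z) = -53*(-1/66) - 64*(-1/79) = 53/66 + 64/79 = 8411/5214)
19517 - M(Q(-5, -8), -159) = 19517 - 1*8411/5214 = 19517 - 8411/5214 = 101753227/5214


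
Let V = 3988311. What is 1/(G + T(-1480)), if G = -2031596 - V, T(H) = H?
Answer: -1/6021387 ≈ -1.6607e-7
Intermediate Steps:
G = -6019907 (G = -2031596 - 1*3988311 = -2031596 - 3988311 = -6019907)
1/(G + T(-1480)) = 1/(-6019907 - 1480) = 1/(-6021387) = -1/6021387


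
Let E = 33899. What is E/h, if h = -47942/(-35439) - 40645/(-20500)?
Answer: 4925521310100/484645831 ≈ 10163.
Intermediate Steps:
h = 484645831/145299900 (h = -47942*(-1/35439) - 40645*(-1/20500) = 47942/35439 + 8129/4100 = 484645831/145299900 ≈ 3.3355)
E/h = 33899/(484645831/145299900) = 33899*(145299900/484645831) = 4925521310100/484645831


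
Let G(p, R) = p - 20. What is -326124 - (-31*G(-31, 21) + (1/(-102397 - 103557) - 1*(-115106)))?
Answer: -91198696693/205954 ≈ -4.4281e+5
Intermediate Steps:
G(p, R) = -20 + p
-326124 - (-31*G(-31, 21) + (1/(-102397 - 103557) - 1*(-115106))) = -326124 - (-31*(-20 - 31) + (1/(-102397 - 103557) - 1*(-115106))) = -326124 - (-31*(-51) + (1/(-205954) + 115106)) = -326124 - (1581 + (-1/205954 + 115106)) = -326124 - (1581 + 23706541123/205954) = -326124 - 1*24032154397/205954 = -326124 - 24032154397/205954 = -91198696693/205954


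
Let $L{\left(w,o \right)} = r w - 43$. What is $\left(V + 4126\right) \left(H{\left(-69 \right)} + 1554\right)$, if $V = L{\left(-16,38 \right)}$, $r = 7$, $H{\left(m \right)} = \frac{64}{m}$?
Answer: $\frac{425540302}{69} \approx 6.1672 \cdot 10^{6}$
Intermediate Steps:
$L{\left(w,o \right)} = -43 + 7 w$ ($L{\left(w,o \right)} = 7 w - 43 = -43 + 7 w$)
$V = -155$ ($V = -43 + 7 \left(-16\right) = -43 - 112 = -155$)
$\left(V + 4126\right) \left(H{\left(-69 \right)} + 1554\right) = \left(-155 + 4126\right) \left(\frac{64}{-69} + 1554\right) = 3971 \left(64 \left(- \frac{1}{69}\right) + 1554\right) = 3971 \left(- \frac{64}{69} + 1554\right) = 3971 \cdot \frac{107162}{69} = \frac{425540302}{69}$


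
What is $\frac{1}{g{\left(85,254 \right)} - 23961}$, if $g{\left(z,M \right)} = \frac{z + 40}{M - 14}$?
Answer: $- \frac{48}{1150103} \approx -4.1735 \cdot 10^{-5}$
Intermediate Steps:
$g{\left(z,M \right)} = \frac{40 + z}{-14 + M}$
$\frac{1}{g{\left(85,254 \right)} - 23961} = \frac{1}{\frac{40 + 85}{-14 + 254} - 23961} = \frac{1}{\frac{1}{240} \cdot 125 - 23961} = \frac{1}{\frac{25}{48} - 23961} = \frac{1}{- \frac{1150103}{48}} = - \frac{48}{1150103}$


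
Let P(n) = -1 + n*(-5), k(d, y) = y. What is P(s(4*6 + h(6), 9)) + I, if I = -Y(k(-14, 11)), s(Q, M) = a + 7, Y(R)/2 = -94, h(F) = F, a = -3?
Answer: 167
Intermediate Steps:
Y(R) = -188 (Y(R) = 2*(-94) = -188)
s(Q, M) = 4 (s(Q, M) = -3 + 7 = 4)
I = 188 (I = -1*(-188) = 188)
P(n) = -1 - 5*n
P(s(4*6 + h(6), 9)) + I = (-1 - 5*4) + 188 = (-1 - 20) + 188 = -21 + 188 = 167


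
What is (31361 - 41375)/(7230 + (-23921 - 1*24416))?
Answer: 10014/41107 ≈ 0.24361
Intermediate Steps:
(31361 - 41375)/(7230 + (-23921 - 1*24416)) = -10014/(7230 + (-23921 - 24416)) = -10014/(7230 - 48337) = -10014/(-41107) = -10014*(-1/41107) = 10014/41107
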